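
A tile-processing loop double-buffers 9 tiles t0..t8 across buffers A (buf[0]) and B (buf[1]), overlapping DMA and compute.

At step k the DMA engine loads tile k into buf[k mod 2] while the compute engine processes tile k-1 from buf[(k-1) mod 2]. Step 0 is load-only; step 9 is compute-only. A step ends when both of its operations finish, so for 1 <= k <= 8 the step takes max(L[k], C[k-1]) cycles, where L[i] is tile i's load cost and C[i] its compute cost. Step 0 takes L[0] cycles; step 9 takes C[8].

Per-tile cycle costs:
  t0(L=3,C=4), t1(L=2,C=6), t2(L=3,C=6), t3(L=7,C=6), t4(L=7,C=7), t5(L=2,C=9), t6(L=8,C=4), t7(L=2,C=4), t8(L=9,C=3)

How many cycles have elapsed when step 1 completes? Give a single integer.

step 0: L[0]=3 → dur=3, Σ=3 | A=load:t0 B=idle [load-only]
step 1: L[1]=2 C[0]=4 → dur=4, Σ=7 | A=compute:t0 B=load:t1 [compute-bound]
step 2: L[2]=3 C[1]=6 → dur=6, Σ=13 | A=load:t2 B=compute:t1 [compute-bound]
step 3: L[3]=7 C[2]=6 → dur=7, Σ=20 | A=compute:t2 B=load:t3 [load-bound]
step 4: L[4]=7 C[3]=6 → dur=7, Σ=27 | A=load:t4 B=compute:t3 [load-bound]
step 5: L[5]=2 C[4]=7 → dur=7, Σ=34 | A=compute:t4 B=load:t5 [compute-bound]
step 6: L[6]=8 C[5]=9 → dur=9, Σ=43 | A=load:t6 B=compute:t5 [compute-bound]
step 7: L[7]=2 C[6]=4 → dur=4, Σ=47 | A=compute:t6 B=load:t7 [compute-bound]
step 8: L[8]=9 C[7]=4 → dur=9, Σ=56 | A=load:t8 B=compute:t7 [load-bound]
step 9: C[8]=3 → dur=3, Σ=59 | A=compute:t8 B=idle [compute-only]

end_cycle[1] = 7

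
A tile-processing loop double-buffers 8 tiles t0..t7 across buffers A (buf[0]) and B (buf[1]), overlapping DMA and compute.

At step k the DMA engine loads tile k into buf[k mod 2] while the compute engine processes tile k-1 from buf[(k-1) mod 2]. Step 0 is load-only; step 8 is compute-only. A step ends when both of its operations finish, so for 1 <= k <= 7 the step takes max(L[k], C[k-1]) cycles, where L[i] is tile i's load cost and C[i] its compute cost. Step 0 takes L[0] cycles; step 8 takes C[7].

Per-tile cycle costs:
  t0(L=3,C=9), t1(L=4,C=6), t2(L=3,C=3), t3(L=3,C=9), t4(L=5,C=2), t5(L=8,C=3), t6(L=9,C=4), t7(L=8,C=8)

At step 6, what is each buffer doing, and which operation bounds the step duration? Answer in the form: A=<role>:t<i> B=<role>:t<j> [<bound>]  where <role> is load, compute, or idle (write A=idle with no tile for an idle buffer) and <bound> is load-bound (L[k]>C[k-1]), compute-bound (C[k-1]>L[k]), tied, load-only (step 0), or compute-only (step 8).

step 6: A=load:t6 B=compute:t5 [load-bound]

step 0: L[0]=3 → dur=3, Σ=3 | A=load:t0 B=idle [load-only]
step 1: L[1]=4 C[0]=9 → dur=9, Σ=12 | A=compute:t0 B=load:t1 [compute-bound]
step 2: L[2]=3 C[1]=6 → dur=6, Σ=18 | A=load:t2 B=compute:t1 [compute-bound]
step 3: L[3]=3 C[2]=3 → dur=3, Σ=21 | A=compute:t2 B=load:t3 [tied]
step 4: L[4]=5 C[3]=9 → dur=9, Σ=30 | A=load:t4 B=compute:t3 [compute-bound]
step 5: L[5]=8 C[4]=2 → dur=8, Σ=38 | A=compute:t4 B=load:t5 [load-bound]
step 6: L[6]=9 C[5]=3 → dur=9, Σ=47 | A=load:t6 B=compute:t5 [load-bound]
step 7: L[7]=8 C[6]=4 → dur=8, Σ=55 | A=compute:t6 B=load:t7 [load-bound]
step 8: C[7]=8 → dur=8, Σ=63 | A=idle B=compute:t7 [compute-only]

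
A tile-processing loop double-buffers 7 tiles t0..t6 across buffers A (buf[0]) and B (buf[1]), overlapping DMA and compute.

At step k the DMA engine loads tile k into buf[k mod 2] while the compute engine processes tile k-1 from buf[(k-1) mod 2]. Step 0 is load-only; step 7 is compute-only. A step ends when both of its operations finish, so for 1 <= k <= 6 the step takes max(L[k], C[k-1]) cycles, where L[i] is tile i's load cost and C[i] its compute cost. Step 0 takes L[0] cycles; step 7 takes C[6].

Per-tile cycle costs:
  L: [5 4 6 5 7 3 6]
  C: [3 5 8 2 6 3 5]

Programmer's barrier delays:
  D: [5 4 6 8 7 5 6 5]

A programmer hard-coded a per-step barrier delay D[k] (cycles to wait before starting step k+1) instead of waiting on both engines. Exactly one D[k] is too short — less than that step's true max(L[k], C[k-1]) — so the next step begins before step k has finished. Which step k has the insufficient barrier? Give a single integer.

step 0: need L[0]=5 = 5; D[0]=5 ok
step 1: need max(L[1]=4,C[0]=3) = 4; D[1]=4 ok
step 2: need max(L[2]=6,C[1]=5) = 6; D[2]=6 ok
step 3: need max(L[3]=5,C[2]=8) = 8; D[3]=8 ok
step 4: need max(L[4]=7,C[3]=2) = 7; D[4]=7 ok
step 5: need max(L[5]=3,C[4]=6) = 6; D[5]=5 SHORT
step 6: need max(L[6]=6,C[5]=3) = 6; D[6]=6 ok
step 7: need C[6]=5 = 5; D[7]=5 ok

hazard at step 5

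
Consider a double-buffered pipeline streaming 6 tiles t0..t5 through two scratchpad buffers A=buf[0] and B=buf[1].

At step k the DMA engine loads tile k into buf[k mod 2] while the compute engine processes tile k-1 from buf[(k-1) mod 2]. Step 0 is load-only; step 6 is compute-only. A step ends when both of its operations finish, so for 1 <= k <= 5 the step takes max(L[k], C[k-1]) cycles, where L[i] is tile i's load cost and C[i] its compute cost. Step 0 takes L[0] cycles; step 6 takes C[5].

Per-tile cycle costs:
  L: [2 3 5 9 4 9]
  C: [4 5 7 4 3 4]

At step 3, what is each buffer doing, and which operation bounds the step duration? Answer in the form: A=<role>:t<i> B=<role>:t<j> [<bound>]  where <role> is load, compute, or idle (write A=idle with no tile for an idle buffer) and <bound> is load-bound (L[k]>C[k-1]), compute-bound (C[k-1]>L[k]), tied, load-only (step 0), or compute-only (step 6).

step 0: L[0]=2 → dur=2, Σ=2 | A=load:t0 B=idle [load-only]
step 1: L[1]=3 C[0]=4 → dur=4, Σ=6 | A=compute:t0 B=load:t1 [compute-bound]
step 2: L[2]=5 C[1]=5 → dur=5, Σ=11 | A=load:t2 B=compute:t1 [tied]
step 3: L[3]=9 C[2]=7 → dur=9, Σ=20 | A=compute:t2 B=load:t3 [load-bound]
step 4: L[4]=4 C[3]=4 → dur=4, Σ=24 | A=load:t4 B=compute:t3 [tied]
step 5: L[5]=9 C[4]=3 → dur=9, Σ=33 | A=compute:t4 B=load:t5 [load-bound]
step 6: C[5]=4 → dur=4, Σ=37 | A=idle B=compute:t5 [compute-only]

step 3: A=compute:t2 B=load:t3 [load-bound]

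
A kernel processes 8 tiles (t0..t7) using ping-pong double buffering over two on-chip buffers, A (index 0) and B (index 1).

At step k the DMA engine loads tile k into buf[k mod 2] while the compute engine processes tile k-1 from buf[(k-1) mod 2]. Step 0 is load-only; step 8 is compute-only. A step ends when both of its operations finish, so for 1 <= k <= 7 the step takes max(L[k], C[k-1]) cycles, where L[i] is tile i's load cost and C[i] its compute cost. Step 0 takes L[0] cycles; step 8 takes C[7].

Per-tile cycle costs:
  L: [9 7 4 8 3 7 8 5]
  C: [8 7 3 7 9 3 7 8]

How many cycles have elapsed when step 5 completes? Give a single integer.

k=0 load=t0/9c comp=- wait=9 total=9
k=1 load=t1/7c comp=t0/8c wait=8 total=17
k=2 load=t2/4c comp=t1/7c wait=7 total=24
k=3 load=t3/8c comp=t2/3c wait=8 total=32
k=4 load=t4/3c comp=t3/7c wait=7 total=39
k=5 load=t5/7c comp=t4/9c wait=9 total=48
k=6 load=t6/8c comp=t5/3c wait=8 total=56
k=7 load=t7/5c comp=t6/7c wait=7 total=63
k=8 load=- comp=t7/8c wait=8 total=71

end_cycle[5] = 48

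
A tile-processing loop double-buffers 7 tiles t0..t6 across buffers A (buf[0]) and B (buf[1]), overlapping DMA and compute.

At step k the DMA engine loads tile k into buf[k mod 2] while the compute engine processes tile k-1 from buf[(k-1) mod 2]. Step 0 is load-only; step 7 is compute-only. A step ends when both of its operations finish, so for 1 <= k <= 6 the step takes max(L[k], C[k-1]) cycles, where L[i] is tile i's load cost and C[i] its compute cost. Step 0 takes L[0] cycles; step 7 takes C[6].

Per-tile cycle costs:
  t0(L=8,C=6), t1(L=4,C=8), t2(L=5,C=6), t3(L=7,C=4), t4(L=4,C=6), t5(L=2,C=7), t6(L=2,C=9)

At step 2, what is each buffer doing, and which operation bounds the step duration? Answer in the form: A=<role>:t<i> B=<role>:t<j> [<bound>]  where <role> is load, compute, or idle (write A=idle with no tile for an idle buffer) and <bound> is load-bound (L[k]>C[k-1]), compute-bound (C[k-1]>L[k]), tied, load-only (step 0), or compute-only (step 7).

[0] DMA t0→A (8c) ∥ CU idle ⇒ 8c, clock 8
[1] DMA t1→B (4c) ∥ CU A:t0 (6c) ⇒ 6c, clock 14
[2] DMA t2→A (5c) ∥ CU B:t1 (8c) ⇒ 8c, clock 22
[3] DMA t3→B (7c) ∥ CU A:t2 (6c) ⇒ 7c, clock 29
[4] DMA t4→A (4c) ∥ CU B:t3 (4c) ⇒ 4c, clock 33
[5] DMA t5→B (2c) ∥ CU A:t4 (6c) ⇒ 6c, clock 39
[6] DMA t6→A (2c) ∥ CU B:t5 (7c) ⇒ 7c, clock 46
[7] DMA idle ∥ CU A:t6 (9c) ⇒ 9c, clock 55

step 2: A=load:t2 B=compute:t1 [compute-bound]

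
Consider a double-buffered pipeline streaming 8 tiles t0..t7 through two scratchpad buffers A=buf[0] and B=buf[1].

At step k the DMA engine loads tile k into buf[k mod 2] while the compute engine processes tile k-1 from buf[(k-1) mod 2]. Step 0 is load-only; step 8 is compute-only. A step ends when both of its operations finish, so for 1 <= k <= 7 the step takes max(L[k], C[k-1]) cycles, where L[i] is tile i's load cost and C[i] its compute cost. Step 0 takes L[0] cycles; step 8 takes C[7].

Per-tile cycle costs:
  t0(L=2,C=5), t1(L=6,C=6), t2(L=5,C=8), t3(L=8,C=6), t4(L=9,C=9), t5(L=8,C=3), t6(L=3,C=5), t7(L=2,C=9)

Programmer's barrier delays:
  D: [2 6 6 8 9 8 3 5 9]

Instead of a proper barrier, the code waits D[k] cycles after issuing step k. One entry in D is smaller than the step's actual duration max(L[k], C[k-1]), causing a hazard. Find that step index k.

[0] required=L[0]=2=2 vs D=2 ok
[1] required=max(L[1]=6,C[0]=5)=6 vs D=6 ok
[2] required=max(L[2]=5,C[1]=6)=6 vs D=6 ok
[3] required=max(L[3]=8,C[2]=8)=8 vs D=8 ok
[4] required=max(L[4]=9,C[3]=6)=9 vs D=9 ok
[5] required=max(L[5]=8,C[4]=9)=9 vs D=8 SHORT
[6] required=max(L[6]=3,C[5]=3)=3 vs D=3 ok
[7] required=max(L[7]=2,C[6]=5)=5 vs D=5 ok
[8] required=C[7]=9=9 vs D=9 ok

hazard at step 5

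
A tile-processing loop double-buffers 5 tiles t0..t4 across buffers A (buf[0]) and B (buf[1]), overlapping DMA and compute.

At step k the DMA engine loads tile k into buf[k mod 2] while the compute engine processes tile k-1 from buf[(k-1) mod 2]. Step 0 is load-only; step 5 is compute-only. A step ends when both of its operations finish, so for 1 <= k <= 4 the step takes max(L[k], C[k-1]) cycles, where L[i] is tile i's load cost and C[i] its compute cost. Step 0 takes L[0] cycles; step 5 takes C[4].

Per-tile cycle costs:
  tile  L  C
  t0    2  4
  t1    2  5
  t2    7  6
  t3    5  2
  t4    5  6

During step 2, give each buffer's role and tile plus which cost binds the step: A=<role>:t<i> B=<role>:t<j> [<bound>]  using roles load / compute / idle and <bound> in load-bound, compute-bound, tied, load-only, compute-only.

k=0 load=t0/2c comp=- wait=2 total=2
k=1 load=t1/2c comp=t0/4c wait=4 total=6
k=2 load=t2/7c comp=t1/5c wait=7 total=13
k=3 load=t3/5c comp=t2/6c wait=6 total=19
k=4 load=t4/5c comp=t3/2c wait=5 total=24
k=5 load=- comp=t4/6c wait=6 total=30

step 2: A=load:t2 B=compute:t1 [load-bound]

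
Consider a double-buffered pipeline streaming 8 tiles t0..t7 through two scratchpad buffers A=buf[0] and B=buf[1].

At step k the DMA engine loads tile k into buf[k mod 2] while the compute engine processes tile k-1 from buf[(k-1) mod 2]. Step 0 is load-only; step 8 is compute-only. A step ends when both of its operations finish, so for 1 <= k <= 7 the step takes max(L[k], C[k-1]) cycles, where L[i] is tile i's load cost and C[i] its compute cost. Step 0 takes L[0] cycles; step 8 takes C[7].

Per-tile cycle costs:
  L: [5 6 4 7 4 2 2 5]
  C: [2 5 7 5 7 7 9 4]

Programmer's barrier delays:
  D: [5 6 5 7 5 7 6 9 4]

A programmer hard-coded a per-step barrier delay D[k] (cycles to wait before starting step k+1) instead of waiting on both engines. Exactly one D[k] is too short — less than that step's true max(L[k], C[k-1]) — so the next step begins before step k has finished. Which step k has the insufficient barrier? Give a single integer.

hazard at step 6

[0] required=L[0]=5=5 vs D=5 ok
[1] required=max(L[1]=6,C[0]=2)=6 vs D=6 ok
[2] required=max(L[2]=4,C[1]=5)=5 vs D=5 ok
[3] required=max(L[3]=7,C[2]=7)=7 vs D=7 ok
[4] required=max(L[4]=4,C[3]=5)=5 vs D=5 ok
[5] required=max(L[5]=2,C[4]=7)=7 vs D=7 ok
[6] required=max(L[6]=2,C[5]=7)=7 vs D=6 SHORT
[7] required=max(L[7]=5,C[6]=9)=9 vs D=9 ok
[8] required=C[7]=4=4 vs D=4 ok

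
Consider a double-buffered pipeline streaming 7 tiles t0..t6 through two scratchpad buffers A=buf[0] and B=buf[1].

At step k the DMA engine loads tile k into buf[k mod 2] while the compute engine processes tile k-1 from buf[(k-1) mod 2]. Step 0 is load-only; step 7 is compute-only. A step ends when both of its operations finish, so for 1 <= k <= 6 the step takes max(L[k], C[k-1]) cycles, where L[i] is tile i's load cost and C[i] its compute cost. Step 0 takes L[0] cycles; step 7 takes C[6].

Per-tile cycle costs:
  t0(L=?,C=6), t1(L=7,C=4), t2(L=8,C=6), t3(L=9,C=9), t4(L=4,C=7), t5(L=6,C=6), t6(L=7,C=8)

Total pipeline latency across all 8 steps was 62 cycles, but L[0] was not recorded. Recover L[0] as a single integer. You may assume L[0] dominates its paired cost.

L[0] = 7

step 0 | dur = L[0]=? = L[0]  (unknown; binding)
step 1 | dur = max(L[1]=7, C[0]=6) = 7
step 2 | dur = max(L[2]=8, C[1]=4) = 8
step 3 | dur = max(L[3]=9, C[2]=6) = 9
step 4 | dur = max(L[4]=4, C[3]=9) = 9
step 5 | dur = max(L[5]=6, C[4]=7) = 7
step 6 | dur = max(L[6]=7, C[5]=6) = 7
step 7 | dur = C[6]=8 = 8
sum of known step durations = 55
dur[0] = total - known = 62 - 55 = 7
L[0] is the binding max in step 0, so L[0] = dur[0] = 7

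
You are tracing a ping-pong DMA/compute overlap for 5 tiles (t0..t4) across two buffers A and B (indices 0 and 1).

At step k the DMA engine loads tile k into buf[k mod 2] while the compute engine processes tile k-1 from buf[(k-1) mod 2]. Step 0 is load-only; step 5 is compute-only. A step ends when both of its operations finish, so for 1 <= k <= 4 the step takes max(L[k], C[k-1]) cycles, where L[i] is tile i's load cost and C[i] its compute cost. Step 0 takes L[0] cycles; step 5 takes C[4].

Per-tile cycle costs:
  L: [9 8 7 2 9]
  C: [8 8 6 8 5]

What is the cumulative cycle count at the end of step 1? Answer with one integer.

step 0: L[0]=9 → dur=9, Σ=9 | A=load:t0 B=idle [load-only]
step 1: L[1]=8 C[0]=8 → dur=8, Σ=17 | A=compute:t0 B=load:t1 [tied]
step 2: L[2]=7 C[1]=8 → dur=8, Σ=25 | A=load:t2 B=compute:t1 [compute-bound]
step 3: L[3]=2 C[2]=6 → dur=6, Σ=31 | A=compute:t2 B=load:t3 [compute-bound]
step 4: L[4]=9 C[3]=8 → dur=9, Σ=40 | A=load:t4 B=compute:t3 [load-bound]
step 5: C[4]=5 → dur=5, Σ=45 | A=compute:t4 B=idle [compute-only]

end_cycle[1] = 17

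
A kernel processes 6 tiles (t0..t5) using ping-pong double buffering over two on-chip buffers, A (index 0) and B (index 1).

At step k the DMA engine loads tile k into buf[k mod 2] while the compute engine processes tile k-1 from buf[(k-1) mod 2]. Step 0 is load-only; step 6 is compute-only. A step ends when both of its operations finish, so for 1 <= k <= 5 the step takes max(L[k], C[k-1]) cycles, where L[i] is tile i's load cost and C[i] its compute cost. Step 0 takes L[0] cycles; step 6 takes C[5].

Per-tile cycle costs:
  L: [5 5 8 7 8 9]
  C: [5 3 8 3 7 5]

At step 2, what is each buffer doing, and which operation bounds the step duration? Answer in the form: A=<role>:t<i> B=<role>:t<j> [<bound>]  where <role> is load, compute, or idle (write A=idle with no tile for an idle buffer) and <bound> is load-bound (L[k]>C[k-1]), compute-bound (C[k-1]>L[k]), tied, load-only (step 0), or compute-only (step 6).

step 0: L[0]=5 → dur=5, Σ=5 | A=load:t0 B=idle [load-only]
step 1: L[1]=5 C[0]=5 → dur=5, Σ=10 | A=compute:t0 B=load:t1 [tied]
step 2: L[2]=8 C[1]=3 → dur=8, Σ=18 | A=load:t2 B=compute:t1 [load-bound]
step 3: L[3]=7 C[2]=8 → dur=8, Σ=26 | A=compute:t2 B=load:t3 [compute-bound]
step 4: L[4]=8 C[3]=3 → dur=8, Σ=34 | A=load:t4 B=compute:t3 [load-bound]
step 5: L[5]=9 C[4]=7 → dur=9, Σ=43 | A=compute:t4 B=load:t5 [load-bound]
step 6: C[5]=5 → dur=5, Σ=48 | A=idle B=compute:t5 [compute-only]

step 2: A=load:t2 B=compute:t1 [load-bound]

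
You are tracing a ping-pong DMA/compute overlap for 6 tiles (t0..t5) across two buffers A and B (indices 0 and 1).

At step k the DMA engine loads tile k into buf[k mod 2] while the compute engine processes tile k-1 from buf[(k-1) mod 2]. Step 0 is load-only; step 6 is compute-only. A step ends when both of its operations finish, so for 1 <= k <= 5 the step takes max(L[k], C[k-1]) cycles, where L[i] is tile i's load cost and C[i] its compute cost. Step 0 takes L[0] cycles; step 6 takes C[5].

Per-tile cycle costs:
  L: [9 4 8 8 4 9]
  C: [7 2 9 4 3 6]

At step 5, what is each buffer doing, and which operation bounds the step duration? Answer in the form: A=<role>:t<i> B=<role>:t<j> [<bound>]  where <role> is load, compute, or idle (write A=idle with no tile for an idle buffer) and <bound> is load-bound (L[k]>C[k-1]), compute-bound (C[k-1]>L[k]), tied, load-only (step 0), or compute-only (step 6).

step 5: A=compute:t4 B=load:t5 [load-bound]

step 0: L[0]=9 → dur=9, Σ=9 | A=load:t0 B=idle [load-only]
step 1: L[1]=4 C[0]=7 → dur=7, Σ=16 | A=compute:t0 B=load:t1 [compute-bound]
step 2: L[2]=8 C[1]=2 → dur=8, Σ=24 | A=load:t2 B=compute:t1 [load-bound]
step 3: L[3]=8 C[2]=9 → dur=9, Σ=33 | A=compute:t2 B=load:t3 [compute-bound]
step 4: L[4]=4 C[3]=4 → dur=4, Σ=37 | A=load:t4 B=compute:t3 [tied]
step 5: L[5]=9 C[4]=3 → dur=9, Σ=46 | A=compute:t4 B=load:t5 [load-bound]
step 6: C[5]=6 → dur=6, Σ=52 | A=idle B=compute:t5 [compute-only]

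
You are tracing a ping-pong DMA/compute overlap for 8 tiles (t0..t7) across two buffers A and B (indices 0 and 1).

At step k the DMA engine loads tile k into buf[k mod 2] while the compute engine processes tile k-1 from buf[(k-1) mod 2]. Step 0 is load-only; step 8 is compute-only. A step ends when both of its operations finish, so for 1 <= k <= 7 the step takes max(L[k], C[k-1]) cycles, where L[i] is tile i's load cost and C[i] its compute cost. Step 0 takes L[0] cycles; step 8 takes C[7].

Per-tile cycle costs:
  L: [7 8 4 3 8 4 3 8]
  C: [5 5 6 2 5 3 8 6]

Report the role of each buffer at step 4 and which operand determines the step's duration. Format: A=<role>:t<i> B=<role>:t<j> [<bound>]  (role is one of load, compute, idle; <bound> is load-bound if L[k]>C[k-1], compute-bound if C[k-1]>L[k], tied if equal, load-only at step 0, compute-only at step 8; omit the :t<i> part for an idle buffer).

step 4: A=load:t4 B=compute:t3 [load-bound]

k=0 load=t0/7c comp=- wait=7 total=7
k=1 load=t1/8c comp=t0/5c wait=8 total=15
k=2 load=t2/4c comp=t1/5c wait=5 total=20
k=3 load=t3/3c comp=t2/6c wait=6 total=26
k=4 load=t4/8c comp=t3/2c wait=8 total=34
k=5 load=t5/4c comp=t4/5c wait=5 total=39
k=6 load=t6/3c comp=t5/3c wait=3 total=42
k=7 load=t7/8c comp=t6/8c wait=8 total=50
k=8 load=- comp=t7/6c wait=6 total=56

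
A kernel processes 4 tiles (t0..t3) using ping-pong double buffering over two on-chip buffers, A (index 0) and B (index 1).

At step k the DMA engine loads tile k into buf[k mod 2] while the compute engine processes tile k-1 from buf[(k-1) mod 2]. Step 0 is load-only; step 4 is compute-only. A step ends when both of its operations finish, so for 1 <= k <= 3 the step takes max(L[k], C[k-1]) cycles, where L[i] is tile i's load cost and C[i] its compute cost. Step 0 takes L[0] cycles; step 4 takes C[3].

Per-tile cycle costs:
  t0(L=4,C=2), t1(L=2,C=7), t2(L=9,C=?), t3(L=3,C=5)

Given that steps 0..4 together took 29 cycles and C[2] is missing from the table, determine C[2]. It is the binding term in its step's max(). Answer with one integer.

C[2] = 9

step 0 → dur = L[0]=4 = 4
step 1 → dur = max(L[1]=2, C[0]=2) = 2
step 2 → dur = max(L[2]=9, C[1]=7) = 9
step 3 → dur = max(L[3]=3, C[2]=?) = C[2]  (unknown; binding)
step 4 → dur = C[3]=5 = 5
sum of known step durations = 20
dur[3] = total - known = 29 - 20 = 9
C[2] is the binding max in step 3, so C[2] = dur[3] = 9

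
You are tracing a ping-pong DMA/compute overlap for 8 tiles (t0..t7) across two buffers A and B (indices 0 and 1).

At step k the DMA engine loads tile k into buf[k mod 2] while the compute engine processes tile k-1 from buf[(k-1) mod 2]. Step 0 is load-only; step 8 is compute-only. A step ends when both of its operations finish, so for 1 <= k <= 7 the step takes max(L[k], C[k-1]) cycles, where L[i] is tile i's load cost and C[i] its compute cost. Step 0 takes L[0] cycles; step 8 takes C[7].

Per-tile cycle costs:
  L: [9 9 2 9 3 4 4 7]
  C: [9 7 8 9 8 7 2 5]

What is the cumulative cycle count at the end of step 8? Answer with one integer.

[0] DMA t0→A (9c) ∥ CU idle ⇒ 9c, clock 9
[1] DMA t1→B (9c) ∥ CU A:t0 (9c) ⇒ 9c, clock 18
[2] DMA t2→A (2c) ∥ CU B:t1 (7c) ⇒ 7c, clock 25
[3] DMA t3→B (9c) ∥ CU A:t2 (8c) ⇒ 9c, clock 34
[4] DMA t4→A (3c) ∥ CU B:t3 (9c) ⇒ 9c, clock 43
[5] DMA t5→B (4c) ∥ CU A:t4 (8c) ⇒ 8c, clock 51
[6] DMA t6→A (4c) ∥ CU B:t5 (7c) ⇒ 7c, clock 58
[7] DMA t7→B (7c) ∥ CU A:t6 (2c) ⇒ 7c, clock 65
[8] DMA idle ∥ CU B:t7 (5c) ⇒ 5c, clock 70

end_cycle[8] = 70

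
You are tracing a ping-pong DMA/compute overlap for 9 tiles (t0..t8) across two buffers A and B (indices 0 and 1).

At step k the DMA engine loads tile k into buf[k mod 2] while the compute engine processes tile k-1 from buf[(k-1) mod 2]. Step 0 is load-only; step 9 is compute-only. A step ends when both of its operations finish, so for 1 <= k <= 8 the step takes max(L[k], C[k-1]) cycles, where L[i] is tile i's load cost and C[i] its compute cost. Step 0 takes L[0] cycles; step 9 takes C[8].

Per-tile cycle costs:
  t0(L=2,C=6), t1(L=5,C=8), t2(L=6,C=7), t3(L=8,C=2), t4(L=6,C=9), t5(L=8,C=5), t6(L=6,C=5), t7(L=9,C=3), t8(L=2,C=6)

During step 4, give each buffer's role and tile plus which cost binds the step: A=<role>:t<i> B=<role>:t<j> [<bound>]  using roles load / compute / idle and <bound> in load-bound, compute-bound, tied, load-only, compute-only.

step 4: A=load:t4 B=compute:t3 [load-bound]

step 0: L[0]=2 → dur=2, Σ=2 | A=load:t0 B=idle [load-only]
step 1: L[1]=5 C[0]=6 → dur=6, Σ=8 | A=compute:t0 B=load:t1 [compute-bound]
step 2: L[2]=6 C[1]=8 → dur=8, Σ=16 | A=load:t2 B=compute:t1 [compute-bound]
step 3: L[3]=8 C[2]=7 → dur=8, Σ=24 | A=compute:t2 B=load:t3 [load-bound]
step 4: L[4]=6 C[3]=2 → dur=6, Σ=30 | A=load:t4 B=compute:t3 [load-bound]
step 5: L[5]=8 C[4]=9 → dur=9, Σ=39 | A=compute:t4 B=load:t5 [compute-bound]
step 6: L[6]=6 C[5]=5 → dur=6, Σ=45 | A=load:t6 B=compute:t5 [load-bound]
step 7: L[7]=9 C[6]=5 → dur=9, Σ=54 | A=compute:t6 B=load:t7 [load-bound]
step 8: L[8]=2 C[7]=3 → dur=3, Σ=57 | A=load:t8 B=compute:t7 [compute-bound]
step 9: C[8]=6 → dur=6, Σ=63 | A=compute:t8 B=idle [compute-only]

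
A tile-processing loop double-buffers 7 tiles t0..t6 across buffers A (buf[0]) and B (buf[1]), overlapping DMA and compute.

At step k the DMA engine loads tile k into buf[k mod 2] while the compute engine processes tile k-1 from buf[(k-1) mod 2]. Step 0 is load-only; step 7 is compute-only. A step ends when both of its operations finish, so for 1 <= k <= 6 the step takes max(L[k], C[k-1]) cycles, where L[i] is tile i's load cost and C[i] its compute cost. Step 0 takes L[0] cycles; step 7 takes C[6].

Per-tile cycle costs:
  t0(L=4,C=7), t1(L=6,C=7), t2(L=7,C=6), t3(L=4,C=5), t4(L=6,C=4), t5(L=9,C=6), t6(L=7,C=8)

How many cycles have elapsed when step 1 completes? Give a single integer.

end_cycle[1] = 11

step 0: L[0]=4 → dur=4, Σ=4 | A=load:t0 B=idle [load-only]
step 1: L[1]=6 C[0]=7 → dur=7, Σ=11 | A=compute:t0 B=load:t1 [compute-bound]
step 2: L[2]=7 C[1]=7 → dur=7, Σ=18 | A=load:t2 B=compute:t1 [tied]
step 3: L[3]=4 C[2]=6 → dur=6, Σ=24 | A=compute:t2 B=load:t3 [compute-bound]
step 4: L[4]=6 C[3]=5 → dur=6, Σ=30 | A=load:t4 B=compute:t3 [load-bound]
step 5: L[5]=9 C[4]=4 → dur=9, Σ=39 | A=compute:t4 B=load:t5 [load-bound]
step 6: L[6]=7 C[5]=6 → dur=7, Σ=46 | A=load:t6 B=compute:t5 [load-bound]
step 7: C[6]=8 → dur=8, Σ=54 | A=compute:t6 B=idle [compute-only]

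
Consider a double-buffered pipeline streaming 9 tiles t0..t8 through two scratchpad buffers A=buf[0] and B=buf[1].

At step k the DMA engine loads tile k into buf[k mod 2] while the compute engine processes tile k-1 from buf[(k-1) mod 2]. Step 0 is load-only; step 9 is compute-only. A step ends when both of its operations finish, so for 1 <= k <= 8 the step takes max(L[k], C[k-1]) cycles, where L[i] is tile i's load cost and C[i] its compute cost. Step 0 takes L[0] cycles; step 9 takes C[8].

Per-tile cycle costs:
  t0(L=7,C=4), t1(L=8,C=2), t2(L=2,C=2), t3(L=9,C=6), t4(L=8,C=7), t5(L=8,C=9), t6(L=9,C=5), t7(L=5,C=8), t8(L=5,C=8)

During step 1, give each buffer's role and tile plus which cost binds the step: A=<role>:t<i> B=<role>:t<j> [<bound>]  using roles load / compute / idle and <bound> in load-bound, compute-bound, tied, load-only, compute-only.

step 1: A=compute:t0 B=load:t1 [load-bound]

k=0 load=t0/7c comp=- wait=7 total=7
k=1 load=t1/8c comp=t0/4c wait=8 total=15
k=2 load=t2/2c comp=t1/2c wait=2 total=17
k=3 load=t3/9c comp=t2/2c wait=9 total=26
k=4 load=t4/8c comp=t3/6c wait=8 total=34
k=5 load=t5/8c comp=t4/7c wait=8 total=42
k=6 load=t6/9c comp=t5/9c wait=9 total=51
k=7 load=t7/5c comp=t6/5c wait=5 total=56
k=8 load=t8/5c comp=t7/8c wait=8 total=64
k=9 load=- comp=t8/8c wait=8 total=72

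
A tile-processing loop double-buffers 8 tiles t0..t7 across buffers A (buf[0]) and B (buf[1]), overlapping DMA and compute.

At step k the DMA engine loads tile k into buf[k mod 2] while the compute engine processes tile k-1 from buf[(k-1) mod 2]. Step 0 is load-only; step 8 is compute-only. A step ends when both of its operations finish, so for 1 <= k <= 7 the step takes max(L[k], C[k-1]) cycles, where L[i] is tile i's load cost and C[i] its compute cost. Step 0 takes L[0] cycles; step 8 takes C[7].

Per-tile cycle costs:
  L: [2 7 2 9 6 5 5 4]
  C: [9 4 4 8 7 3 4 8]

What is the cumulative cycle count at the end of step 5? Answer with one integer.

  0. 2=2c; end=2; A:t0 B:-
  1. max(7,9)=9c; end=11; A:t0 B:t1
  2. max(2,4)=4c; end=15; A:t2 B:t1
  3. max(9,4)=9c; end=24; A:t2 B:t3
  4. max(6,8)=8c; end=32; A:t4 B:t3
  5. max(5,7)=7c; end=39; A:t4 B:t5
  6. max(5,3)=5c; end=44; A:t6 B:t5
  7. max(4,4)=4c; end=48; A:t6 B:t7
  8. 8=8c; end=56; A:t6 B:t7

end_cycle[5] = 39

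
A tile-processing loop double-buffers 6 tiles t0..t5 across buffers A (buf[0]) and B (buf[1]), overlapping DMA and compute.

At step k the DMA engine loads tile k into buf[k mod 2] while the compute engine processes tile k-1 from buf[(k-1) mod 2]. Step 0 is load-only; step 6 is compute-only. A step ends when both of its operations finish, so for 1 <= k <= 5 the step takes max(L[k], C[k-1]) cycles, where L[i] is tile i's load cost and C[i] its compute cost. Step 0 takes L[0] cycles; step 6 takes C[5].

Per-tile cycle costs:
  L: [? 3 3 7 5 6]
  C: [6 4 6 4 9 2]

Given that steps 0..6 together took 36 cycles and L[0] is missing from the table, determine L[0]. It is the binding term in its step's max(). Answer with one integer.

L[0] = 3

step 0: dur = L[0]=? = L[0]  (unknown; binding)
step 1: dur = max(L[1]=3, C[0]=6) = 6
step 2: dur = max(L[2]=3, C[1]=4) = 4
step 3: dur = max(L[3]=7, C[2]=6) = 7
step 4: dur = max(L[4]=5, C[3]=4) = 5
step 5: dur = max(L[5]=6, C[4]=9) = 9
step 6: dur = C[5]=2 = 2
sum of known step durations = 33
dur[0] = total - known = 36 - 33 = 3
L[0] is the binding max in step 0, so L[0] = dur[0] = 3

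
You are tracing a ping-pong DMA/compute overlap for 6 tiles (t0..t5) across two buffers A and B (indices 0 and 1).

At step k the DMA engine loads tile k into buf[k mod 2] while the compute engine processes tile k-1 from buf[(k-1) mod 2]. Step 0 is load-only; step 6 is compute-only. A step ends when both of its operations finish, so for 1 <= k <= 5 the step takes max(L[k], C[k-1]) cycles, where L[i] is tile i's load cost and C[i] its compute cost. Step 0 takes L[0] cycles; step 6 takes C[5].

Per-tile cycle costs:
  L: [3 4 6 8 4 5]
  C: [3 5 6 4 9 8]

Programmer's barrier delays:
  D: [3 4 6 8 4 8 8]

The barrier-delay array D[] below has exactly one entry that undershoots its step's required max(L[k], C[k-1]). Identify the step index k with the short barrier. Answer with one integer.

step 0: need L[0]=3 = 3; D[0]=3 ok
step 1: need max(L[1]=4,C[0]=3) = 4; D[1]=4 ok
step 2: need max(L[2]=6,C[1]=5) = 6; D[2]=6 ok
step 3: need max(L[3]=8,C[2]=6) = 8; D[3]=8 ok
step 4: need max(L[4]=4,C[3]=4) = 4; D[4]=4 ok
step 5: need max(L[5]=5,C[4]=9) = 9; D[5]=8 SHORT
step 6: need C[5]=8 = 8; D[6]=8 ok

hazard at step 5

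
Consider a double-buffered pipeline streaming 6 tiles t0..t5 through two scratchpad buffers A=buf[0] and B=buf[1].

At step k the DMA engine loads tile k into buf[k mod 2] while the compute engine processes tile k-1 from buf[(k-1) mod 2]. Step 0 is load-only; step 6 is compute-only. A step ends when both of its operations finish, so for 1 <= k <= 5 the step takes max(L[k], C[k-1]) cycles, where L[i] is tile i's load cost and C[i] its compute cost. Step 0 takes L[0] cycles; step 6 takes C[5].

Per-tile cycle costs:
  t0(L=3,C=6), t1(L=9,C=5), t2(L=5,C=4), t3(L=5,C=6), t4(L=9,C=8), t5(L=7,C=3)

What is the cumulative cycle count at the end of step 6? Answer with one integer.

end_cycle[6] = 42

[0] DMA t0→A (3c) ∥ CU idle ⇒ 3c, clock 3
[1] DMA t1→B (9c) ∥ CU A:t0 (6c) ⇒ 9c, clock 12
[2] DMA t2→A (5c) ∥ CU B:t1 (5c) ⇒ 5c, clock 17
[3] DMA t3→B (5c) ∥ CU A:t2 (4c) ⇒ 5c, clock 22
[4] DMA t4→A (9c) ∥ CU B:t3 (6c) ⇒ 9c, clock 31
[5] DMA t5→B (7c) ∥ CU A:t4 (8c) ⇒ 8c, clock 39
[6] DMA idle ∥ CU B:t5 (3c) ⇒ 3c, clock 42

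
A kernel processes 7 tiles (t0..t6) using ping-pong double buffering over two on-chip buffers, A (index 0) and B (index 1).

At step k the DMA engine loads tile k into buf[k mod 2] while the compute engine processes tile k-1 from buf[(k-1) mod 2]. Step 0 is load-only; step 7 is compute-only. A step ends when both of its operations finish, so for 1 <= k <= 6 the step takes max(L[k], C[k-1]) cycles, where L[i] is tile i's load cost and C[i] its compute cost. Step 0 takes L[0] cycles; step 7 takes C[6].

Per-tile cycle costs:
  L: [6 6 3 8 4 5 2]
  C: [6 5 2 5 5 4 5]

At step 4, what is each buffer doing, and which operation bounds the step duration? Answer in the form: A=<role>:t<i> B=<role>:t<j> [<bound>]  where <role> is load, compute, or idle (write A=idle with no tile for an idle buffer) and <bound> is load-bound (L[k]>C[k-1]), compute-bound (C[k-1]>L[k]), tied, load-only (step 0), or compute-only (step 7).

step 4: A=load:t4 B=compute:t3 [compute-bound]

  0. 6=6c; end=6; A:t0 B:-
  1. max(6,6)=6c; end=12; A:t0 B:t1
  2. max(3,5)=5c; end=17; A:t2 B:t1
  3. max(8,2)=8c; end=25; A:t2 B:t3
  4. max(4,5)=5c; end=30; A:t4 B:t3
  5. max(5,5)=5c; end=35; A:t4 B:t5
  6. max(2,4)=4c; end=39; A:t6 B:t5
  7. 5=5c; end=44; A:t6 B:t5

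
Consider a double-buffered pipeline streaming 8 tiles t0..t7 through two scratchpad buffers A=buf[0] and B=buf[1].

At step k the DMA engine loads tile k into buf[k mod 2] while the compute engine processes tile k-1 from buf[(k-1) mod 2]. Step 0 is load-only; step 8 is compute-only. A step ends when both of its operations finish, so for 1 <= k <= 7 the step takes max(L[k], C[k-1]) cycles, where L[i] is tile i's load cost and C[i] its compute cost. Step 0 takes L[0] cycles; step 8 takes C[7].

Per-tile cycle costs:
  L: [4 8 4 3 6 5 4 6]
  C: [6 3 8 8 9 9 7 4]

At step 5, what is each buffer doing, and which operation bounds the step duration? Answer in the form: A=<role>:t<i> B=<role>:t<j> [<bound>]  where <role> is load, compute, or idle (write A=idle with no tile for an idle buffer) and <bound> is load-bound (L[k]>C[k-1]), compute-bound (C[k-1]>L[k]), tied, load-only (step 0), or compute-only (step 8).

k=0 load=t0/4c comp=- wait=4 total=4
k=1 load=t1/8c comp=t0/6c wait=8 total=12
k=2 load=t2/4c comp=t1/3c wait=4 total=16
k=3 load=t3/3c comp=t2/8c wait=8 total=24
k=4 load=t4/6c comp=t3/8c wait=8 total=32
k=5 load=t5/5c comp=t4/9c wait=9 total=41
k=6 load=t6/4c comp=t5/9c wait=9 total=50
k=7 load=t7/6c comp=t6/7c wait=7 total=57
k=8 load=- comp=t7/4c wait=4 total=61

step 5: A=compute:t4 B=load:t5 [compute-bound]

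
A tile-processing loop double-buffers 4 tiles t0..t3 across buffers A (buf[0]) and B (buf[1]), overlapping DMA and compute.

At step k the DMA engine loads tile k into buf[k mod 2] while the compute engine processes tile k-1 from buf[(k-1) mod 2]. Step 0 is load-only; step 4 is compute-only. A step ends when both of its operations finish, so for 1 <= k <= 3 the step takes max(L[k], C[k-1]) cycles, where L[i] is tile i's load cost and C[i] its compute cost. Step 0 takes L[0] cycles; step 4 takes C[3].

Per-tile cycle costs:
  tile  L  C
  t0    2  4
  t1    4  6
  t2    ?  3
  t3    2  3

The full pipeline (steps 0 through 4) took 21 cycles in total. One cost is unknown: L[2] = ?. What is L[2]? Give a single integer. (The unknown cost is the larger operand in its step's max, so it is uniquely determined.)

L[2] = 9

step 0: dur = L[0]=2 = 2
step 1: dur = max(L[1]=4, C[0]=4) = 4
step 2: dur = max(L[2]=?, C[1]=6) = L[2]  (unknown; binding)
step 3: dur = max(L[3]=2, C[2]=3) = 3
step 4: dur = C[3]=3 = 3
sum of known step durations = 12
dur[2] = total - known = 21 - 12 = 9
L[2] is the binding max in step 2, so L[2] = dur[2] = 9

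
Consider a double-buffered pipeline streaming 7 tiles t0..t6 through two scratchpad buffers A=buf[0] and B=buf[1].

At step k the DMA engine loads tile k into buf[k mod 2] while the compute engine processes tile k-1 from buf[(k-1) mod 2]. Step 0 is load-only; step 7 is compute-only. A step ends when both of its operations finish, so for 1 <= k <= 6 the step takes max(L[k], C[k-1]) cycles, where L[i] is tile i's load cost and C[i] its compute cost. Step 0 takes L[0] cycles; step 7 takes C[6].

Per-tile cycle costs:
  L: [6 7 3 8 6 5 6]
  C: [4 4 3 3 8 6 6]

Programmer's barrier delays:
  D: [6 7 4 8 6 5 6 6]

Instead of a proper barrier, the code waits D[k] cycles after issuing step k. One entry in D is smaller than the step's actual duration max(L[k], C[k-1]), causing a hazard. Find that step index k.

hazard at step 5

[0] required=L[0]=6=6 vs D=6 ok
[1] required=max(L[1]=7,C[0]=4)=7 vs D=7 ok
[2] required=max(L[2]=3,C[1]=4)=4 vs D=4 ok
[3] required=max(L[3]=8,C[2]=3)=8 vs D=8 ok
[4] required=max(L[4]=6,C[3]=3)=6 vs D=6 ok
[5] required=max(L[5]=5,C[4]=8)=8 vs D=5 SHORT
[6] required=max(L[6]=6,C[5]=6)=6 vs D=6 ok
[7] required=C[6]=6=6 vs D=6 ok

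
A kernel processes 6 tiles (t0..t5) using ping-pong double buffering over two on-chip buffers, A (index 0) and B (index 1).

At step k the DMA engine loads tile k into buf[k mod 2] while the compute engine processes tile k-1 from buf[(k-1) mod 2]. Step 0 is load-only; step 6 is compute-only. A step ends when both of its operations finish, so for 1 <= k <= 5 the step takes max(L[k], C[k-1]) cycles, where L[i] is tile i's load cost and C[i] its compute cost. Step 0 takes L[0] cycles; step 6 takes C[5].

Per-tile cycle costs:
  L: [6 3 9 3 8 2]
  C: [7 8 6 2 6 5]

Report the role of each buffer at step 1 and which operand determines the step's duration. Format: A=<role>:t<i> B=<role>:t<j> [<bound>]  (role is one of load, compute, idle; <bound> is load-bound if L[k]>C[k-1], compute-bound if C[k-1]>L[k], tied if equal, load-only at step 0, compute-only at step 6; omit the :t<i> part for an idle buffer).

step 0: L[0]=6 → dur=6, Σ=6 | A=load:t0 B=idle [load-only]
step 1: L[1]=3 C[0]=7 → dur=7, Σ=13 | A=compute:t0 B=load:t1 [compute-bound]
step 2: L[2]=9 C[1]=8 → dur=9, Σ=22 | A=load:t2 B=compute:t1 [load-bound]
step 3: L[3]=3 C[2]=6 → dur=6, Σ=28 | A=compute:t2 B=load:t3 [compute-bound]
step 4: L[4]=8 C[3]=2 → dur=8, Σ=36 | A=load:t4 B=compute:t3 [load-bound]
step 5: L[5]=2 C[4]=6 → dur=6, Σ=42 | A=compute:t4 B=load:t5 [compute-bound]
step 6: C[5]=5 → dur=5, Σ=47 | A=idle B=compute:t5 [compute-only]

step 1: A=compute:t0 B=load:t1 [compute-bound]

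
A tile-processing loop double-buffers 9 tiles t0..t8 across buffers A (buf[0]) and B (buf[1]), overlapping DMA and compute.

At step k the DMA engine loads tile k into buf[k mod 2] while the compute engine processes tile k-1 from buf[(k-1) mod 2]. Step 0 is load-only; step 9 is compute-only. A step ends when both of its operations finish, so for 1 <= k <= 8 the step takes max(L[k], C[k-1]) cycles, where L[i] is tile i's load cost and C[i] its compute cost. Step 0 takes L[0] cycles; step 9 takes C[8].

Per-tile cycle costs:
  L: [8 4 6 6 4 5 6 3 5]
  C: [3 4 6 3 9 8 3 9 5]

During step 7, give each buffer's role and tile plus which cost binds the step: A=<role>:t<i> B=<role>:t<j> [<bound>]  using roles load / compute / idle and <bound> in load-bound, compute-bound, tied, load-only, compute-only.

  0. 8=8c; end=8; A:t0 B:-
  1. max(4,3)=4c; end=12; A:t0 B:t1
  2. max(6,4)=6c; end=18; A:t2 B:t1
  3. max(6,6)=6c; end=24; A:t2 B:t3
  4. max(4,3)=4c; end=28; A:t4 B:t3
  5. max(5,9)=9c; end=37; A:t4 B:t5
  6. max(6,8)=8c; end=45; A:t6 B:t5
  7. max(3,3)=3c; end=48; A:t6 B:t7
  8. max(5,9)=9c; end=57; A:t8 B:t7
  9. 5=5c; end=62; A:t8 B:t7

step 7: A=compute:t6 B=load:t7 [tied]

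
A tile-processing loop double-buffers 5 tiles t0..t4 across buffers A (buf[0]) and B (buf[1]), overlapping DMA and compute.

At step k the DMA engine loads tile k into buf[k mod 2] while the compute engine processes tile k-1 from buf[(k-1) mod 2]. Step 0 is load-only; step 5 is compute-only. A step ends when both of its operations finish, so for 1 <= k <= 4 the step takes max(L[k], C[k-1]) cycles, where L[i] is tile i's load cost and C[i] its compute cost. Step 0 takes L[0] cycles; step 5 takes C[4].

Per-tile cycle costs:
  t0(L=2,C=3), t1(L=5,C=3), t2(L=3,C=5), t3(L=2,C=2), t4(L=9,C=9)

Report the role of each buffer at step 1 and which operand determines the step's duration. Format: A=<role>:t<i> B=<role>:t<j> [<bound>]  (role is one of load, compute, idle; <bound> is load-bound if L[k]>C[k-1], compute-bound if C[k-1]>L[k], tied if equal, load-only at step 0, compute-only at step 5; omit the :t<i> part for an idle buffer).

  0. 2=2c; end=2; A:t0 B:-
  1. max(5,3)=5c; end=7; A:t0 B:t1
  2. max(3,3)=3c; end=10; A:t2 B:t1
  3. max(2,5)=5c; end=15; A:t2 B:t3
  4. max(9,2)=9c; end=24; A:t4 B:t3
  5. 9=9c; end=33; A:t4 B:t3

step 1: A=compute:t0 B=load:t1 [load-bound]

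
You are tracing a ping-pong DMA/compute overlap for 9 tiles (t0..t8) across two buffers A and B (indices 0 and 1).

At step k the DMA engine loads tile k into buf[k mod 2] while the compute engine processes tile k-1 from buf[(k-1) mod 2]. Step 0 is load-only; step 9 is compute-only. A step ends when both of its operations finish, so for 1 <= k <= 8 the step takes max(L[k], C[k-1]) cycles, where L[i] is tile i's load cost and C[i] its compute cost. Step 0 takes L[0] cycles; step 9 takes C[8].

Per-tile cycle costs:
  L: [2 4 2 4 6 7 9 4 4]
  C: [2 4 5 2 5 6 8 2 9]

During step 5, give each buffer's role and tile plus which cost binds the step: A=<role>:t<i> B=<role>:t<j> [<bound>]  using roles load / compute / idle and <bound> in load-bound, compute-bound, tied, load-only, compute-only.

  0. 2=2c; end=2; A:t0 B:-
  1. max(4,2)=4c; end=6; A:t0 B:t1
  2. max(2,4)=4c; end=10; A:t2 B:t1
  3. max(4,5)=5c; end=15; A:t2 B:t3
  4. max(6,2)=6c; end=21; A:t4 B:t3
  5. max(7,5)=7c; end=28; A:t4 B:t5
  6. max(9,6)=9c; end=37; A:t6 B:t5
  7. max(4,8)=8c; end=45; A:t6 B:t7
  8. max(4,2)=4c; end=49; A:t8 B:t7
  9. 9=9c; end=58; A:t8 B:t7

step 5: A=compute:t4 B=load:t5 [load-bound]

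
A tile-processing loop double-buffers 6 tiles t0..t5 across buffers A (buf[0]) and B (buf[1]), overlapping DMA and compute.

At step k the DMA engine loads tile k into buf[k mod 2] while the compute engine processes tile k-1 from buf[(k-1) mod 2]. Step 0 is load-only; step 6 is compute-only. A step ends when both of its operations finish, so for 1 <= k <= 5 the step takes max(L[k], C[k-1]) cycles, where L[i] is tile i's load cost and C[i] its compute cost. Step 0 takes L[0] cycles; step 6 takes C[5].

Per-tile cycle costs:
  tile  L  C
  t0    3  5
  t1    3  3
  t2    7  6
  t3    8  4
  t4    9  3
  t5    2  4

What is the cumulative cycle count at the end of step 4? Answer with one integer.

end_cycle[4] = 32

k=0 load=t0/3c comp=- wait=3 total=3
k=1 load=t1/3c comp=t0/5c wait=5 total=8
k=2 load=t2/7c comp=t1/3c wait=7 total=15
k=3 load=t3/8c comp=t2/6c wait=8 total=23
k=4 load=t4/9c comp=t3/4c wait=9 total=32
k=5 load=t5/2c comp=t4/3c wait=3 total=35
k=6 load=- comp=t5/4c wait=4 total=39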